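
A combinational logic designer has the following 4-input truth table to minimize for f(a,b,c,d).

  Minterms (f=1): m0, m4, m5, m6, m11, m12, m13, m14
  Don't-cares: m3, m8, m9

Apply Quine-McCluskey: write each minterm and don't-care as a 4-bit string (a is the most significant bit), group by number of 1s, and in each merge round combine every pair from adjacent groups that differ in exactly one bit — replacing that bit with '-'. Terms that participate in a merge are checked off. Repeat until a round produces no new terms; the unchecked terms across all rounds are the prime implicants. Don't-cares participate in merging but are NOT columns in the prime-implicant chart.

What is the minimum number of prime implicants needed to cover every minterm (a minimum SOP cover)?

size-2^0 implicants → 0000(✓)  0011(✓)  0100(✓)  0101(✓)  0110(✓)  1000(✓)  1001(✓)  1011(✓)  1100(✓)  1101(✓)  1110(✓)
size-2^1 implicants → -000(✓)  -011  -100(✓)  -101(✓)  -110(✓)  0-00(✓)  01-0(✓)  010-(✓)  1-00(✓)  1-01(✓)  10-1  100-(✓)  11-0(✓)  110-(✓)
size-2^2 implicants → --00  -1-0  -10-  1-0-
Unchecked terms (primes): --00, -011, -1-0, -10-, 1-0-, 10-1
Minterm coverage:
  m0 ⊆ --00 [E]
  m4 ⊆ --00,-1-0,-10-
  m5 ⊆ -10- [E]
  m6 ⊆ -1-0 [E]
  m11 ⊆ -011,10-1
  m12 ⊆ --00,-1-0,-10-,1-0-
  m13 ⊆ -10-,1-0-
  m14 ⊆ -1-0 [E]
E = {--00, -1-0, -10-}
Petrick residual → -011
Cover = c'd' + b'cd + bd' + bc'  |cover|=4

4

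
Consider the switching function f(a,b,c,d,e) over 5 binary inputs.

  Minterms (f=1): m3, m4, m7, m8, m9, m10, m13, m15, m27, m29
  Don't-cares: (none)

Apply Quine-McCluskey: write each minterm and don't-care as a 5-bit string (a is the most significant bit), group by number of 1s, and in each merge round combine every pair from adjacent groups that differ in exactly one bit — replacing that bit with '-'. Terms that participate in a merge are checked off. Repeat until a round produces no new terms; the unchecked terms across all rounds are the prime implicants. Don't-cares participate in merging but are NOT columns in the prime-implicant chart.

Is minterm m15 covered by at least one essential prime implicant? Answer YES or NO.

[col 0] 00011*, 00100, 00111*, 01000*, 01001*, 01010*, 01101*, 01111*, 11011, 11101*
[col 1] -1101, 0-111, 00-11, 01-01, 010-0, 0100-, 011-1
Prime implicants: -1101, 0-111, 00-11, 00100, 01-01, 010-0, 0100-, 011-1, 11011
PI chart (minterm → PIs covering it):
  3 | 00-11  (sole → essential)
  4 | 00100  (sole → essential)
  7 | 0-111,00-11
  8 | 010-0,0100-
  9 | 01-01,0100-
  10 | 010-0  (sole → essential)
  13 | -1101,01-01,011-1
  15 | 0-111,011-1
  27 | 11011  (sole → essential)
  29 | -1101  (sole → essential)
Essential prime implicants: -1101, 00-11, 00100, 010-0, 11011

NO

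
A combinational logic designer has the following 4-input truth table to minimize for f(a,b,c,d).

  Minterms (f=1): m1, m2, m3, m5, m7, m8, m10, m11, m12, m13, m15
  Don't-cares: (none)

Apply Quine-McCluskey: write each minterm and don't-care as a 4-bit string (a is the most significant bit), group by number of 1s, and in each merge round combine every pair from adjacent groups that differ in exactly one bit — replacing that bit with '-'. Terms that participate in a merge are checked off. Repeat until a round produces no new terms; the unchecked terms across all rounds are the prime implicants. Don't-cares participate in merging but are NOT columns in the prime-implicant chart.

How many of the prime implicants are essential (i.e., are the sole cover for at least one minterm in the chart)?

[col 0] 0001*, 0010*, 0011*, 0101*, 0111*, 1000*, 1010*, 1011*, 1100*, 1101*, 1111*
[col 1] -010*, -011*, -101*, -111*, 0-01*, 0-11*, 00-1*, 001-*, 01-1*, 1-00, 1-11*, 10-0, 101-*, 11-1*, 110-
[col 2] --11, -01-, -1-1, 0--1
Prime implicants: --11, -01-, -1-1, 0--1, 1-00, 10-0, 110-
PI chart (minterm → PIs covering it):
  1 | 0--1  (sole → essential)
  2 | -01-  (sole → essential)
  3 | --11,-01-,0--1
  5 | -1-1,0--1
  7 | --11,-1-1,0--1
  8 | 1-00,10-0
  10 | -01-,10-0
  11 | --11,-01-
  12 | 1-00,110-
  13 | -1-1,110-
  15 | --11,-1-1
Essential prime implicants: -01-, 0--1

2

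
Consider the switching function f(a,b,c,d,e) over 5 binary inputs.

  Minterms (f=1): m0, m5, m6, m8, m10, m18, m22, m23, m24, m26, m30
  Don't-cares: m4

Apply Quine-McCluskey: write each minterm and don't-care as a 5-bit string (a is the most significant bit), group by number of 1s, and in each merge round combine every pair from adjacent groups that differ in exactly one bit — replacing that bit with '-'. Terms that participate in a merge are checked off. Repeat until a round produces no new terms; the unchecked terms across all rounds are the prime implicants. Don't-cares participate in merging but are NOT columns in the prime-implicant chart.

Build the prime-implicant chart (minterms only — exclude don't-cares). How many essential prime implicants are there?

[col 0] 00000*, 00100*, 00101*, 00110*, 01000*, 01010*, 10010*, 10110*, 10111*, 11000*, 11010*, 11110*
[col 1] -0110, -1000*, -1010*, 0-000, 00-00, 001-0, 0010-, 010-0*, 1-010*, 1-110*, 10-10*, 1011-, 11-10*, 110-0*
[col 2] -10-0, 1--10
Prime implicants: -0110, -10-0, 0-000, 00-00, 001-0, 0010-, 1--10, 1011-
PI chart (minterm → PIs covering it):
  0 | 0-000,00-00
  5 | 0010-  (sole → essential)
  6 | -0110,001-0
  8 | -10-0,0-000
  10 | -10-0  (sole → essential)
  18 | 1--10  (sole → essential)
  22 | -0110,1--10,1011-
  23 | 1011-  (sole → essential)
  24 | -10-0  (sole → essential)
  26 | -10-0,1--10
  30 | 1--10  (sole → essential)
Essential prime implicants: -10-0, 0010-, 1--10, 1011-

4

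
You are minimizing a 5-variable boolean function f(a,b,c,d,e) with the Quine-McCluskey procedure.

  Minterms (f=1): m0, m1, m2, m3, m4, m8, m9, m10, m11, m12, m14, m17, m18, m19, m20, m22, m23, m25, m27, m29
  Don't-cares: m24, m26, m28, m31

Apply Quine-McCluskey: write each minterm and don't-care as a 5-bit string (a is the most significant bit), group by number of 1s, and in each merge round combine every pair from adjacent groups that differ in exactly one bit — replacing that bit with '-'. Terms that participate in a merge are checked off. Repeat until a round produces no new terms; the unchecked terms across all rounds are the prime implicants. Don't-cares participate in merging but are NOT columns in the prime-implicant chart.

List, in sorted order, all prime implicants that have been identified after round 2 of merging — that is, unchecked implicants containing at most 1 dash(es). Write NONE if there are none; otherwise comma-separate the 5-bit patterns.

Round 0: 00000✓ 00001✓ 00010✓ 00011✓ 00100✓ 01000✓ 01001✓ 01010✓ 01011✓ 01100✓ 01110✓ 10001✓ 10010✓ 10011✓ 10100✓ 10110✓ 10111✓ 11000✓ 11001✓ 11010✓ 11011✓ 11100✓ 11101✓ 11111✓
Round 1: -0001✓ -0010✓ -0011✓ -0100✓ -1000✓ -1001✓ -1010✓ -1011✓ -1100✓ 0-000✓ 0-001✓ 0-010✓ 0-011✓ 0-100✓ 00-00✓ 000-0✓ 000-1✓ 0000-✓ 0001-✓ 01-00✓ 01-10✓ 010-0✓ 010-1✓ 0100-✓ 0101-✓ 011-0✓ 1-001✓ 1-010✓ 1-011✓ 1-100✓ 1-111✓ 10-10✓ 10-11✓ 100-1✓ 1001-✓ 101-0 1011-✓ 11-00✓ 11-01✓ 11-11✓ 110-0✓ 110-1✓ 1100-✓ 1101-✓ 111-1✓ 1110-✓
Round 2: --001✓ --010✓ --011✓ --100 -00-1✓ -001-✓ -1-00 -10-0✓ -10-1✓ -100-✓ -101-✓ 0--00 0-0-0✓ 0-0-1✓ 0-00-✓ 0-01-✓ 000--✓ 01--0 010--✓ 1--11 1-0-1✓ 1-01-✓ 10-1- 11--1 11-0- 110--✓
Round 3: --0-1 --01- -10-- 0-0--
PIs = {--0-1, --01-, --100, -1-00, -10--, 0--00, 0-0--, 01--0, 1--11, 10-1-, 101-0, 11--1, 11-0-}

101-0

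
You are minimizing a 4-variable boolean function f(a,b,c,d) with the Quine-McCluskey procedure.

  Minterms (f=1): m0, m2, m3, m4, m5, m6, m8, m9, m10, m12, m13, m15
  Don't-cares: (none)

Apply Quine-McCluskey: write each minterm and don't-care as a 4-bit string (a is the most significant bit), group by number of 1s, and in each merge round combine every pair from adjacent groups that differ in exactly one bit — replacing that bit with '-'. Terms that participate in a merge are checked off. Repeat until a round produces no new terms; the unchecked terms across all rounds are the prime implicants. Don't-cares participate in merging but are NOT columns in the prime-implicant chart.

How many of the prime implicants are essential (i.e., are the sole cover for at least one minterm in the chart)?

6

[col 0] 0000*, 0010*, 0011*, 0100*, 0101*, 0110*, 1000*, 1001*, 1010*, 1100*, 1101*, 1111*
[col 1] -000*, -010*, -100*, -101*, 0-00*, 0-10*, 00-0*, 001-, 01-0*, 010-*, 1-00*, 1-01*, 10-0*, 100-*, 11-1, 110-*
[col 2] --00, -0-0, -10-, 0--0, 1-0-
Prime implicants: --00, -0-0, -10-, 0--0, 001-, 1-0-, 11-1
PI chart (minterm → PIs covering it):
  0 | --00,-0-0,0--0
  2 | -0-0,0--0,001-
  3 | 001-  (sole → essential)
  4 | --00,-10-,0--0
  5 | -10-  (sole → essential)
  6 | 0--0  (sole → essential)
  8 | --00,-0-0,1-0-
  9 | 1-0-  (sole → essential)
  10 | -0-0  (sole → essential)
  12 | --00,-10-,1-0-
  13 | -10-,1-0-,11-1
  15 | 11-1  (sole → essential)
Essential prime implicants: -0-0, -10-, 0--0, 001-, 1-0-, 11-1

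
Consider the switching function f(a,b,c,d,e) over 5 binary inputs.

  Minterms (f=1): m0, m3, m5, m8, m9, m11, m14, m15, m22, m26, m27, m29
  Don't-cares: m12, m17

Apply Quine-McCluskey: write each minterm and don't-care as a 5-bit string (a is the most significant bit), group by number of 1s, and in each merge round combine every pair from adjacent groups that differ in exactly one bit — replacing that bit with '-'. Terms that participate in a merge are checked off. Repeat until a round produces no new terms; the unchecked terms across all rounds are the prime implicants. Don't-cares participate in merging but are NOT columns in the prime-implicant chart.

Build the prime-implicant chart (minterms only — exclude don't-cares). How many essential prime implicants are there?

6

[col 0] 00000*, 00011*, 00101, 01000*, 01001*, 01011*, 01100*, 01110*, 01111*, 10001, 10110, 11010*, 11011*, 11101
[col 1] -1011, 0-000, 0-011, 01-00, 01-11, 010-1, 0100-, 011-0, 0111-, 1101-
Prime implicants: -1011, 0-000, 0-011, 00101, 01-00, 01-11, 010-1, 0100-, 011-0, 0111-, 10001, 10110, 1101-, 11101
PI chart (minterm → PIs covering it):
  0 | 0-000  (sole → essential)
  3 | 0-011  (sole → essential)
  5 | 00101  (sole → essential)
  8 | 0-000,01-00,0100-
  9 | 010-1,0100-
  11 | -1011,0-011,01-11,010-1
  14 | 011-0,0111-
  15 | 01-11,0111-
  22 | 10110  (sole → essential)
  26 | 1101-  (sole → essential)
  27 | -1011,1101-
  29 | 11101  (sole → essential)
Essential prime implicants: 0-000, 0-011, 00101, 10110, 1101-, 11101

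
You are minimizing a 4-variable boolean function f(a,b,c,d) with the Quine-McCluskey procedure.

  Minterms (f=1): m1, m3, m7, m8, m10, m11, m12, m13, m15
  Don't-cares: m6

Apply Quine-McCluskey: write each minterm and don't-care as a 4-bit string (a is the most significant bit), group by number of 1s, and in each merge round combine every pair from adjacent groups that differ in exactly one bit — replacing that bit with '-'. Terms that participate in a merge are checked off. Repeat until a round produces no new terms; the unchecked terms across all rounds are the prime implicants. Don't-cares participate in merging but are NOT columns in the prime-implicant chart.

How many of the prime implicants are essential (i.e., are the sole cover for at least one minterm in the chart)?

1

[col 0] 0001*, 0011*, 0110*, 0111*, 1000*, 1010*, 1011*, 1100*, 1101*, 1111*
[col 1] -011*, -111*, 0-11*, 00-1, 011-, 1-00, 1-11*, 10-0, 101-, 11-1, 110-
[col 2] --11
Prime implicants: --11, 00-1, 011-, 1-00, 10-0, 101-, 11-1, 110-
PI chart (minterm → PIs covering it):
  1 | 00-1  (sole → essential)
  3 | --11,00-1
  7 | --11,011-
  8 | 1-00,10-0
  10 | 10-0,101-
  11 | --11,101-
  12 | 1-00,110-
  13 | 11-1,110-
  15 | --11,11-1
Essential prime implicants: 00-1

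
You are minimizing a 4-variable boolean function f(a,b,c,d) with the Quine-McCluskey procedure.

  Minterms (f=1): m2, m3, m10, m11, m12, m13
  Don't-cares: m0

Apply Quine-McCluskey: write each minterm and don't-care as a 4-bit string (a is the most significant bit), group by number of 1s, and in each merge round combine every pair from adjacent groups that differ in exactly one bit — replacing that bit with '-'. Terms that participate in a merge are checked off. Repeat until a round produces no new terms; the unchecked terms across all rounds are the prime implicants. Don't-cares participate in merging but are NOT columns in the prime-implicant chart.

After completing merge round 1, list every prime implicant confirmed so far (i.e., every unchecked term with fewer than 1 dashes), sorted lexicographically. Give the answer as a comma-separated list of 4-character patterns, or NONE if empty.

Round 0: 0000✓ 0010✓ 0011✓ 1010✓ 1011✓ 1100✓ 1101✓
Round 1: -010✓ -011✓ 00-0 001-✓ 101-✓ 110-
Round 2: -01-
PIs = {-01-, 00-0, 110-}

NONE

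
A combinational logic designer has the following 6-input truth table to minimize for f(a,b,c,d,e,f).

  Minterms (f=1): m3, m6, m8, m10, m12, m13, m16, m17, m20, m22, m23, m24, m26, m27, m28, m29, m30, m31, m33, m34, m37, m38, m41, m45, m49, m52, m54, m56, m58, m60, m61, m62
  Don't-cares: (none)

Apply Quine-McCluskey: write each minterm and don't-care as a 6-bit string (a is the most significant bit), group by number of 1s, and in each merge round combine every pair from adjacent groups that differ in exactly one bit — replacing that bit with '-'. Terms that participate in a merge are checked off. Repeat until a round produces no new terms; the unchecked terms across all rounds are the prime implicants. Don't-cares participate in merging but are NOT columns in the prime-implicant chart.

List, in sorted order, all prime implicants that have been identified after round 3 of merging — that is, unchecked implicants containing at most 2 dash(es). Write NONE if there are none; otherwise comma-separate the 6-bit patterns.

Round 0: 000011 000110✓ 001000✓ 001010✓ 001100✓ 001101✓ 010000✓ 010001✓ 010100✓ 010110✓ 010111✓ 011000✓ 011010✓ 011011✓ 011100✓ 011101✓ 011110✓ 011111✓ 100001✓ 100010✓ 100101✓ 100110✓ 101001✓ 101101✓ 110001✓ 110100✓ 110110✓ 111000✓ 111010✓ 111100✓ 111101✓ 111110✓
Round 1: -00110✓ -01101✓ -10001 -10100✓ -10110✓ -11000✓ -11010✓ -11100✓ -11101✓ -11110✓ 0-0110✓ 0-1000✓ 0-1010✓ 0-1100✓ 0-1101✓ 001-00✓ 0010-0✓ 00110-✓ 01-000✓ 01-100✓ 01-110✓ 01-111✓ 010-00✓ 01000- 0101-0✓ 01011-✓ 011-00✓ 011-10✓ 011-11✓ 0110-0✓ 01101-✓ 0111-0✓ 0111-1✓ 01110-✓ 01111-✓ 1-0001 1-0110✓ 1-1101✓ 10-001✓ 10-101✓ 100-01✓ 100-10 101-01✓ 11-100✓ 11-110✓ 1101-0✓ 111-00✓ 111-10✓ 1110-0✓ 1111-0✓ 11110-✓
Round 2: --0110 --1101 -1-100✓ -1-110✓ -101-0✓ -11-00✓ -11-10✓ -110-0✓ -111-0✓ -1110- 0-1-00 0-10-0 0-110- 01--00 01-1-0✓ 01-11- 011--0✓ 011-1- 0111-- 10--01 11-1-0✓ 111--0✓
Round 3: -1-1-0 -11--0
PIs = {--0110, --1101, -1-1-0, -10001, -11--0, -1110-, 0-1-00, 0-10-0, 0-110-, 000011, 01--00, 01-11-, 01000-, 011-1-, 0111--, 1-0001, 10--01, 100-10}

--0110, --1101, -10001, -1110-, 0-1-00, 0-10-0, 0-110-, 000011, 01--00, 01-11-, 01000-, 011-1-, 0111--, 1-0001, 10--01, 100-10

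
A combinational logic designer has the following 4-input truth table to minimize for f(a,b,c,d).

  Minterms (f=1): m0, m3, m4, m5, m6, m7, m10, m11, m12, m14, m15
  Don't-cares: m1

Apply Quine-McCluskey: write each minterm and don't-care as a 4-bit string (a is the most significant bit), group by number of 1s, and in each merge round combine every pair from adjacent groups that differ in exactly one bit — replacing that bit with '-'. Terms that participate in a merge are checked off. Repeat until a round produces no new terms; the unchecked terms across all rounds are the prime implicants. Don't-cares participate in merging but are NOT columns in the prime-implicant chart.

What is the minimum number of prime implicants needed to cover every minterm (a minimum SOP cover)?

size-2^0 implicants → 0000(✓)  0001(✓)  0011(✓)  0100(✓)  0101(✓)  0110(✓)  0111(✓)  1010(✓)  1011(✓)  1100(✓)  1110(✓)  1111(✓)
size-2^1 implicants → -011(✓)  -100(✓)  -110(✓)  -111(✓)  0-00(✓)  0-01(✓)  0-11(✓)  00-1(✓)  000-(✓)  01-0(✓)  01-1(✓)  010-(✓)  011-(✓)  1-10(✓)  1-11(✓)  101-(✓)  11-0(✓)  111-(✓)
size-2^2 implicants → --11  -1-0  -11-  0--1  0-0-  01--  1-1-
Unchecked terms (primes): --11, -1-0, -11-, 0--1, 0-0-, 01--, 1-1-
Minterm coverage:
  m0 ⊆ 0-0- [E]
  m3 ⊆ --11,0--1
  m4 ⊆ -1-0,0-0-,01--
  m5 ⊆ 0--1,0-0-,01--
  m6 ⊆ -1-0,-11-,01--
  m7 ⊆ --11,-11-,0--1,01--
  m10 ⊆ 1-1- [E]
  m11 ⊆ --11,1-1-
  m12 ⊆ -1-0 [E]
  m14 ⊆ -1-0,-11-,1-1-
  m15 ⊆ --11,-11-,1-1-
E = {-1-0, 0-0-, 1-1-}
Petrick residual → --11
Cover = cd + bd' + a'c' + ac  |cover|=4

4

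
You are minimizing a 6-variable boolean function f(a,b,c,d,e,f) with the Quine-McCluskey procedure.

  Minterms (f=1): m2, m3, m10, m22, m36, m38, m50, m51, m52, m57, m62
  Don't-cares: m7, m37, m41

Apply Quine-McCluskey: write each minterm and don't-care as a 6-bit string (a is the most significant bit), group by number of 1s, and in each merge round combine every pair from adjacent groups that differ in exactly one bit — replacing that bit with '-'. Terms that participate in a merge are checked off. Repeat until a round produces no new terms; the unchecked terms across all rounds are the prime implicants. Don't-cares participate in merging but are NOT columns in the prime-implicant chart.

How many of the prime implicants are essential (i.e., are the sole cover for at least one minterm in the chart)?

7

size-2^0 implicants → 000010(✓)  000011(✓)  000111(✓)  001010(✓)  010110  100100(✓)  100101(✓)  100110(✓)  101001(✓)  110010(✓)  110011(✓)  110100(✓)  111001(✓)  111110
size-2^1 implicants → 00-010  000-11  00001-  1-0100  1-1001  1001-0  10010-  11001-
Unchecked terms (primes): 00-010, 000-11, 00001-, 010110, 1-0100, 1-1001, 1001-0, 10010-, 11001-, 111110
Minterm coverage:
  m2 ⊆ 00-010,00001-
  m3 ⊆ 000-11,00001-
  m10 ⊆ 00-010 [E]
  m22 ⊆ 010110 [E]
  m36 ⊆ 1-0100,1001-0,10010-
  m38 ⊆ 1001-0 [E]
  m50 ⊆ 11001- [E]
  m51 ⊆ 11001- [E]
  m52 ⊆ 1-0100 [E]
  m57 ⊆ 1-1001 [E]
  m62 ⊆ 111110 [E]
E = {00-010, 010110, 1-0100, 1-1001, 1001-0, 11001-, 111110}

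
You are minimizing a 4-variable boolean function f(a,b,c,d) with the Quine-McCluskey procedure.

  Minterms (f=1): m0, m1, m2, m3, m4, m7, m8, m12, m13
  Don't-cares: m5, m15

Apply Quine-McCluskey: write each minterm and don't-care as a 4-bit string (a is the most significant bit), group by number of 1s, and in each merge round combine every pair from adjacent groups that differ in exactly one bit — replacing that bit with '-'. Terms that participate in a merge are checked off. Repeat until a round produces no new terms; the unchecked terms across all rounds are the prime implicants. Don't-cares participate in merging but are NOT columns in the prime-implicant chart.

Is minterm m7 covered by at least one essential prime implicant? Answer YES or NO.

size-2^0 implicants → 0000(✓)  0001(✓)  0010(✓)  0011(✓)  0100(✓)  0101(✓)  0111(✓)  1000(✓)  1100(✓)  1101(✓)  1111(✓)
size-2^1 implicants → -000(✓)  -100(✓)  -101(✓)  -111(✓)  0-00(✓)  0-01(✓)  0-11(✓)  00-0(✓)  00-1(✓)  000-(✓)  001-(✓)  01-1(✓)  010-(✓)  1-00(✓)  11-1(✓)  110-(✓)
size-2^2 implicants → --00  -1-1  -10-  0--1  0-0-  00--
Unchecked terms (primes): --00, -1-1, -10-, 0--1, 0-0-, 00--
Minterm coverage:
  m0 ⊆ --00,0-0-,00--
  m1 ⊆ 0--1,0-0-,00--
  m2 ⊆ 00-- [E]
  m3 ⊆ 0--1,00--
  m4 ⊆ --00,-10-,0-0-
  m7 ⊆ -1-1,0--1
  m8 ⊆ --00 [E]
  m12 ⊆ --00,-10-
  m13 ⊆ -1-1,-10-
E = {--00, 00--}

NO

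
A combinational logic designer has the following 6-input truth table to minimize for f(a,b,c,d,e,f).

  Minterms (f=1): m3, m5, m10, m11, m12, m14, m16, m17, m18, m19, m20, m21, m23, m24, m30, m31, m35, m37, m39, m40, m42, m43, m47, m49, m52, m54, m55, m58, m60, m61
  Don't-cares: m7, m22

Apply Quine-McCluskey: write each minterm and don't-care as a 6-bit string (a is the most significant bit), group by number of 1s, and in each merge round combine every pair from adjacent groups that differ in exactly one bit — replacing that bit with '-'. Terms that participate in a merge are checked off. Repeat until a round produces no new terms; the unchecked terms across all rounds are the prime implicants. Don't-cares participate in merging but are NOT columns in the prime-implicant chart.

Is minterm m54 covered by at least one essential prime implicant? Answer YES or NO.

NO

[col 0] 000011*, 000101*, 000111*, 001010*, 001011*, 001100*, 001110*, 010000*, 010001*, 010010*, 010011*, 010100*, 010101*, 010110*, 010111*, 011000*, 011110*, 011111*, 100011*, 100101*, 100111*, 101000*, 101010*, 101011*, 101111*, 110001*, 110100*, 110110*, 110111*, 111010*, 111100*, 111101*
[col 1] -00011*, -00101*, -00111*, -01010*, -01011*, -10001, -10100*, -10110*, -10111*, 0-0011*, 0-0101*, 0-0111*, 0-1110, 00-011*, 000-11*, 0001-1*, 001-10, 00101-*, 0011-0, 01-000, 01-110*, 01-111*, 010-00*, 010-01*, 010-10*, 010-11*, 0100-0*, 0100-1*, 01000-*, 01001-*, 0101-0*, 0101-1*, 01010-*, 01011-*, 01111-*, 1-0111*, 1-1010, 10-011*, 10-111*, 100-11*, 1001-1*, 101-11*, 1010-0, 10101-*, 11-100, 1101-0*, 11011-*, 11110-
[col 2] --0111, -0-011, -00-11, -001-1, -0101-, -101-0, -1011-, 0-0-11, 0-01-1, 01-11-, 010--0*, 010--1*, 010-0-*, 010-1-*, 0100--*, 0101--*, 10--11
[col 3] 010---
Prime implicants: --0111, -0-011, -00-11, -001-1, -0101-, -10001, -101-0, -1011-, 0-0-11, 0-01-1, 0-1110, 001-10, 0011-0, 01-000, 01-11-, 010---, 1-1010, 10--11, 1010-0, 11-100, 11110-
PI chart (minterm → PIs covering it):
  3 | -0-011,-00-11,0-0-11
  5 | -001-1,0-01-1
  10 | -0101-,001-10
  11 | -0-011,-0101-
  12 | 0011-0  (sole → essential)
  14 | 0-1110,001-10,0011-0
  16 | 01-000,010---
  17 | -10001,010---
  18 | 010---  (sole → essential)
  19 | 0-0-11,010---
  20 | -101-0,010---
  21 | 0-01-1,010---
  23 | --0111,-1011-,0-0-11,0-01-1,01-11-,010---
  24 | 01-000  (sole → essential)
  30 | 0-1110,01-11-
  31 | 01-11-  (sole → essential)
  35 | -0-011,-00-11,10--11
  37 | -001-1  (sole → essential)
  39 | --0111,-00-11,-001-1,10--11
  40 | 1010-0  (sole → essential)
  42 | -0101-,1-1010,1010-0
  43 | -0-011,-0101-,10--11
  47 | 10--11  (sole → essential)
  49 | -10001  (sole → essential)
  52 | -101-0,11-100
  54 | -101-0,-1011-
  55 | --0111,-1011-
  58 | 1-1010  (sole → essential)
  60 | 11-100,11110-
  61 | 11110-  (sole → essential)
Essential prime implicants: -001-1, -10001, 0011-0, 01-000, 01-11-, 010---, 1-1010, 10--11, 1010-0, 11110-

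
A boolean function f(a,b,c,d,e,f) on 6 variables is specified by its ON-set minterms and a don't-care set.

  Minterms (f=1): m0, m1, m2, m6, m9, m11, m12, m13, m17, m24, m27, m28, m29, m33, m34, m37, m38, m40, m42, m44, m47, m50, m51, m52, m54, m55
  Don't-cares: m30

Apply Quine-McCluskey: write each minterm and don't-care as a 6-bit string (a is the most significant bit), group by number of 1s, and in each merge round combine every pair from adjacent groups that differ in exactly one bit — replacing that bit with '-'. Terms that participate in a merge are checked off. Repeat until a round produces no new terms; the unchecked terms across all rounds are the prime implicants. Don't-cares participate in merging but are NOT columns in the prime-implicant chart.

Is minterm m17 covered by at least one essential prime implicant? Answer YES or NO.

YES

Round 0: 000000✓ 000001✓ 000010✓ 000110✓ 001001✓ 001011✓ 001100✓ 001101✓ 010001✓ 011000✓ 011011✓ 011100✓ 011101✓ 011110✓ 100001✓ 100010✓ 100101✓ 100110✓ 101000✓ 101010✓ 101100✓ 101111 110010✓ 110011✓ 110100✓ 110110✓ 110111✓
Round 1: -00001 -00010✓ -00110✓ -01100 0-0001 0-1011 0-1100✓ 0-1101✓ 00-001 000-10✓ 0000-0 00000- 001-01 0010-1 00110-✓ 011-00 0111-0 01110-✓ 1-0010✓ 1-0110✓ 10-010 100-01 100-10✓ 101-00 1010-0 110-10✓ 110-11✓ 11001-✓ 1101-0 11011-✓
Round 2: -00-10 0-110- 1-0-10 110-1-
PIs = {-00-10, -00001, -01100, 0-0001, 0-1011, 0-110-, 00-001, 0000-0, 00000-, 001-01, 0010-1, 011-00, 0111-0, 1-0-10, 10-010, 100-01, 101-00, 1010-0, 101111, 110-1-, 1101-0}
Coverage chart:
  m0: 0000-0,00000-
  m1: -00001,0-0001,00-001,00000-
  m2: -00-10,0000-0
  m6: -00-10 ←essential
  m9: 00-001,001-01,0010-1
  m11: 0-1011,0010-1
  m12: -01100,0-110-
  m13: 0-110-,001-01
  m17: 0-0001 ←essential
  m24: 011-00 ←essential
  m27: 0-1011 ←essential
  m28: 0-110-,011-00,0111-0
  m29: 0-110- ←essential
  m33: -00001,100-01
  m34: -00-10,1-0-10,10-010
  m37: 100-01 ←essential
  m38: -00-10,1-0-10
  m40: 101-00,1010-0
  m42: 10-010,1010-0
  m44: -01100,101-00
  m47: 101111 ←essential
  m50: 1-0-10,110-1-
  m51: 110-1- ←essential
  m52: 1101-0 ←essential
  m54: 1-0-10,110-1-,1101-0
  m55: 110-1- ←essential
Essential: -00-10, 0-0001, 0-1011, 0-110-, 011-00, 100-01, 101111, 110-1-, 1101-0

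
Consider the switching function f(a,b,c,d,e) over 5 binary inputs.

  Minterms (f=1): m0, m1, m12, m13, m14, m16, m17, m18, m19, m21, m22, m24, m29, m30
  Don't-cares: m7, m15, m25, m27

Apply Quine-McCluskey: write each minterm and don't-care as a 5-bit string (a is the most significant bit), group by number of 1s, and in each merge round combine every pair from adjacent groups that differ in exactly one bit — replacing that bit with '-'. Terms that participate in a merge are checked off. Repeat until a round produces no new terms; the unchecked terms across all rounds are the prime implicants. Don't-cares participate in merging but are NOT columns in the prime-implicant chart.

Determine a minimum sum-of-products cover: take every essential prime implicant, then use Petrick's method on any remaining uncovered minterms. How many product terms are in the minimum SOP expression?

Round 0: 00000✓ 00001✓ 00111✓ 01100✓ 01101✓ 01110✓ 01111✓ 10000✓ 10001✓ 10010✓ 10011✓ 10101✓ 10110✓ 11000✓ 11001✓ 11011✓ 11101✓ 11110✓
Round 1: -0000✓ -0001✓ -1101 -1110 0-111 0000-✓ 011-0✓ 011-1✓ 0110-✓ 0111-✓ 1-000✓ 1-001✓ 1-011✓ 1-101✓ 1-110 10-01✓ 10-10 100-0✓ 100-1✓ 1000-✓ 1001-✓ 11-01✓ 110-1✓ 1100-✓
Round 2: -000- 011-- 1--01 1-0-1 1-00- 100--
PIs = {-000-, -1101, -1110, 0-111, 011--, 1--01, 1-0-1, 1-00-, 1-110, 10-10, 100--}
Coverage chart:
  m0: -000- ←essential
  m1: -000- ←essential
  m12: 011-- ←essential
  m13: -1101,011--
  m14: -1110,011--
  m16: -000-,1-00-,100--
  m17: -000-,1--01,1-0-1,1-00-,100--
  m18: 10-10,100--
  m19: 1-0-1,100--
  m21: 1--01 ←essential
  m22: 1-110,10-10
  m24: 1-00- ←essential
  m29: -1101,1--01
  m30: -1110,1-110
Essential: -000-, 011--, 1--01, 1-00-
Petrick residual → 1-110, 100--
Min cover (6 terms): b'c'd' + a'bc + ad'e + ac'd' + acde' + ab'c'

6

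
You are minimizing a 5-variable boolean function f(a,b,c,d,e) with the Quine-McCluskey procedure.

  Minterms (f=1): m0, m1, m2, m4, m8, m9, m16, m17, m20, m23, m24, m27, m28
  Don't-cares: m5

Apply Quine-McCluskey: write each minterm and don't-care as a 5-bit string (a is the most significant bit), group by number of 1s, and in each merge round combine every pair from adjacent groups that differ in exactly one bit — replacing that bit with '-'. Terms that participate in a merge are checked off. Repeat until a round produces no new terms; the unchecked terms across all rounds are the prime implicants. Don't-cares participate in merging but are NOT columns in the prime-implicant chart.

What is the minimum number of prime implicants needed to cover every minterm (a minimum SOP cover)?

[col 0] 00000*, 00001*, 00010*, 00100*, 00101*, 01000*, 01001*, 10000*, 10001*, 10100*, 10111, 11000*, 11011, 11100*
[col 1] -0000*, -0001*, -0100*, -1000*, 0-000*, 0-001*, 00-00*, 00-01*, 000-0, 0000-*, 0010-*, 0100-*, 1-000*, 1-100*, 10-00*, 1000-*, 11-00*
[col 2] --000, -0-00, -000-, 0-00-, 00-0-, 1--00
Prime implicants: --000, -0-00, -000-, 0-00-, 00-0-, 000-0, 1--00, 10111, 11011
PI chart (minterm → PIs covering it):
  0 | --000,-0-00,-000-,0-00-,00-0-,000-0
  1 | -000-,0-00-,00-0-
  2 | 000-0  (sole → essential)
  4 | -0-00,00-0-
  8 | --000,0-00-
  9 | 0-00-  (sole → essential)
  16 | --000,-0-00,-000-,1--00
  17 | -000-  (sole → essential)
  20 | -0-00,1--00
  23 | 10111  (sole → essential)
  24 | --000,1--00
  27 | 11011  (sole → essential)
  28 | 1--00  (sole → essential)
Essential prime implicants: -000-, 0-00-, 000-0, 1--00, 10111, 11011
Petrick residual → -0-00
Minimum SOP uses 7 PIs: b'd'e' + b'c'd' + a'c'd' + a'b'c'e' + ad'e' + ab'cde + abc'de

7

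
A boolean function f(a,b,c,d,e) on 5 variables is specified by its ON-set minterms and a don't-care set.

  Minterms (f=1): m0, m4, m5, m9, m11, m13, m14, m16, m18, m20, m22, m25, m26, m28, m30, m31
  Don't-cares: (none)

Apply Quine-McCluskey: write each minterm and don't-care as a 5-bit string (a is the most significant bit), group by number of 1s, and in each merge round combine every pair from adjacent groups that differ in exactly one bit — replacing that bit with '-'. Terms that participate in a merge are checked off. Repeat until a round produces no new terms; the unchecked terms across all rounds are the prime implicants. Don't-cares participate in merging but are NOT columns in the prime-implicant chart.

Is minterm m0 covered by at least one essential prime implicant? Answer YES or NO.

YES

[col 0] 00000*, 00100*, 00101*, 01001*, 01011*, 01101*, 01110*, 10000*, 10010*, 10100*, 10110*, 11001*, 11010*, 11100*, 11110*, 11111*
[col 1] -0000*, -0100*, -1001, -1110, 0-101, 00-00*, 0010-, 01-01, 010-1, 1-010*, 1-100*, 1-110*, 10-00*, 10-10*, 100-0*, 101-0*, 11-10*, 111-0*, 1111-
[col 2] -0-00, 1--10, 1-1-0, 10--0
Prime implicants: -0-00, -1001, -1110, 0-101, 0010-, 01-01, 010-1, 1--10, 1-1-0, 10--0, 1111-
PI chart (minterm → PIs covering it):
  0 | -0-00  (sole → essential)
  4 | -0-00,0010-
  5 | 0-101,0010-
  9 | -1001,01-01,010-1
  11 | 010-1  (sole → essential)
  13 | 0-101,01-01
  14 | -1110  (sole → essential)
  16 | -0-00,10--0
  18 | 1--10,10--0
  20 | -0-00,1-1-0,10--0
  22 | 1--10,1-1-0,10--0
  25 | -1001  (sole → essential)
  26 | 1--10  (sole → essential)
  28 | 1-1-0  (sole → essential)
  30 | -1110,1--10,1-1-0,1111-
  31 | 1111-  (sole → essential)
Essential prime implicants: -0-00, -1001, -1110, 010-1, 1--10, 1-1-0, 1111-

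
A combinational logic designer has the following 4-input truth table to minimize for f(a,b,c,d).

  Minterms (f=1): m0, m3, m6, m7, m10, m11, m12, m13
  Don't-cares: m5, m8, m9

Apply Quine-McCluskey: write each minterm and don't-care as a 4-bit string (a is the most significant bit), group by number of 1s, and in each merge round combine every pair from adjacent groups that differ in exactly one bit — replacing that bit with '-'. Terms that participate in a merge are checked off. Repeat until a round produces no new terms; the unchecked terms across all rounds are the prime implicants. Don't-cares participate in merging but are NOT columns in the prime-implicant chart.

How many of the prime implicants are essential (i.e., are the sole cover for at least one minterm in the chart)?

Round 0: 0000✓ 0011✓ 0101✓ 0110✓ 0111✓ 1000✓ 1001✓ 1010✓ 1011✓ 1100✓ 1101✓
Round 1: -000 -011 -101 0-11 01-1 011- 1-00✓ 1-01✓ 10-0✓ 10-1✓ 100-✓ 101-✓ 110-✓
Round 2: 1-0- 10--
PIs = {-000, -011, -101, 0-11, 01-1, 011-, 1-0-, 10--}
Coverage chart:
  m0: -000 ←essential
  m3: -011,0-11
  m6: 011- ←essential
  m7: 0-11,01-1,011-
  m10: 10-- ←essential
  m11: -011,10--
  m12: 1-0- ←essential
  m13: -101,1-0-
Essential: -000, 011-, 1-0-, 10--

4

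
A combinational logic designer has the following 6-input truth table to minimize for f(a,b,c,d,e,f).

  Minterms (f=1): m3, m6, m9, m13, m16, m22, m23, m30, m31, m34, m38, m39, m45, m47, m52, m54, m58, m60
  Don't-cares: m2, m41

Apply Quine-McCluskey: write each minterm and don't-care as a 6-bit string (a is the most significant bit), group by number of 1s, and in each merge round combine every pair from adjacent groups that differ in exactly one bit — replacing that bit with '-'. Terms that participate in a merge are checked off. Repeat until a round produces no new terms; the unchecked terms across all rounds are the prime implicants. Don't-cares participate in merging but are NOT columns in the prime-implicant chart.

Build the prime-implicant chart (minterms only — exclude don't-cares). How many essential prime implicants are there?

7

[col 0] 000010*, 000011*, 000110*, 001001*, 001101*, 010000, 010110*, 010111*, 011110*, 011111*, 100010*, 100110*, 100111*, 101001*, 101101*, 101111*, 110100*, 110110*, 111010, 111100*
[col 1] -00010*, -00110*, -01001*, -01101*, -10110*, 0-0110*, 000-10*, 00001-, 001-01*, 01-110*, 01-111*, 01011-*, 01111-*, 1-0110*, 10-111, 100-10*, 10011-, 101-01*, 1011-1, 11-100, 1101-0
[col 2] --0110, -00-10, -01-01, 01-11-
Prime implicants: --0110, -00-10, -01-01, 00001-, 01-11-, 010000, 10-111, 10011-, 1011-1, 11-100, 1101-0, 111010
PI chart (minterm → PIs covering it):
  3 | 00001-  (sole → essential)
  6 | --0110,-00-10
  9 | -01-01  (sole → essential)
  13 | -01-01  (sole → essential)
  16 | 010000  (sole → essential)
  22 | --0110,01-11-
  23 | 01-11-  (sole → essential)
  30 | 01-11-  (sole → essential)
  31 | 01-11-  (sole → essential)
  34 | -00-10  (sole → essential)
  38 | --0110,-00-10,10011-
  39 | 10-111,10011-
  45 | -01-01,1011-1
  47 | 10-111,1011-1
  52 | 11-100,1101-0
  54 | --0110,1101-0
  58 | 111010  (sole → essential)
  60 | 11-100  (sole → essential)
Essential prime implicants: -00-10, -01-01, 00001-, 01-11-, 010000, 11-100, 111010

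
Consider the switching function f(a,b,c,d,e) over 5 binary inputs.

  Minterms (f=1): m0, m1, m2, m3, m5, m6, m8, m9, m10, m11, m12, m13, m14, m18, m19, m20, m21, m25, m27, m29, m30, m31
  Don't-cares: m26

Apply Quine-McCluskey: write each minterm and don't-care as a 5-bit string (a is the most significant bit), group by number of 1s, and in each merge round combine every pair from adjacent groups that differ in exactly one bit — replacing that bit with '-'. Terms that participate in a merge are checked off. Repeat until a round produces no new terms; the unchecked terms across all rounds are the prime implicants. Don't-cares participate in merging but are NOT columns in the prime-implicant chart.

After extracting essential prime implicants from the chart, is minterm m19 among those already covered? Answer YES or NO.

YES

Round 0: 00000✓ 00001✓ 00010✓ 00011✓ 00101✓ 00110✓ 01000✓ 01001✓ 01010✓ 01011✓ 01100✓ 01101✓ 01110✓ 10010✓ 10011✓ 10100✓ 10101✓ 11001✓ 11010✓ 11011✓ 11101✓ 11110✓ 11111✓
Round 1: -0010✓ -0011✓ -0101✓ -1001✓ -1010✓ -1011✓ -1101✓ -1110✓ 0-000✓ 0-001✓ 0-010✓ 0-011✓ 0-101✓ 0-110✓ 00-01✓ 00-10✓ 000-0✓ 000-1✓ 0000-✓ 0001-✓ 01-00✓ 01-01✓ 01-10✓ 010-0✓ 010-1✓ 0100-✓ 0101-✓ 011-0✓ 0110-✓ 1-010✓ 1-011✓ 1-101✓ 1001-✓ 1010- 11-01✓ 11-10✓ 11-11✓ 110-1✓ 1101-✓ 111-1✓ 1111-✓
Round 2: --010✓ --011✓ --101 -001-✓ -1-01 -1-10 -10-1 -101-✓ 0--01 0--10 0-0-0✓ 0-0-1✓ 0-00-✓ 0-01-✓ 000--✓ 01--0 01-0- 010--✓ 1-01-✓ 11--1 11-1-
Round 3: --01- 0-0--
PIs = {--01-, --101, -1-01, -1-10, -10-1, 0--01, 0--10, 0-0--, 01--0, 01-0-, 1010-, 11--1, 11-1-}
Coverage chart:
  m0: 0-0-- ←essential
  m1: 0--01,0-0--
  m2: --01-,0--10,0-0--
  m3: --01-,0-0--
  m5: --101,0--01
  m6: 0--10 ←essential
  m8: 0-0--,01--0,01-0-
  m9: -1-01,-10-1,0--01,0-0--,01-0-
  m10: --01-,-1-10,0--10,0-0--,01--0
  m11: --01-,-10-1,0-0--
  m12: 01--0,01-0-
  m13: --101,-1-01,0--01,01-0-
  m14: -1-10,0--10,01--0
  m18: --01- ←essential
  m19: --01- ←essential
  m20: 1010- ←essential
  m21: --101,1010-
  m25: -1-01,-10-1,11--1
  m27: --01-,-10-1,11--1,11-1-
  m29: --101,-1-01,11--1
  m30: -1-10,11-1-
  m31: 11--1,11-1-
Essential: --01-, 0--10, 0-0--, 1010-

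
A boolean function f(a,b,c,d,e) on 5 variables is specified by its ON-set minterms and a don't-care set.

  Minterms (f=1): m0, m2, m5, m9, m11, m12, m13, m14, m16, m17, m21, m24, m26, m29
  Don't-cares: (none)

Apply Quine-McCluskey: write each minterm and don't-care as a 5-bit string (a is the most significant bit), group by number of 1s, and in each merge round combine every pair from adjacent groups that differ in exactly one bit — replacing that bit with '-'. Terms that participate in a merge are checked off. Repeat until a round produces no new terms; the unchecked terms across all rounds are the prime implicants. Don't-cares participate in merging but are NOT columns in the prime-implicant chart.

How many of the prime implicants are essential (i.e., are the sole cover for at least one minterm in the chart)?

[col 0] 00000*, 00010*, 00101*, 01001*, 01011*, 01100*, 01101*, 01110*, 10000*, 10001*, 10101*, 11000*, 11010*, 11101*
[col 1] -0000, -0101*, -1101*, 0-101*, 000-0, 01-01, 010-1, 011-0, 0110-, 1-000, 1-101*, 10-01, 1000-, 110-0
[col 2] --101
Prime implicants: --101, -0000, 000-0, 01-01, 010-1, 011-0, 0110-, 1-000, 10-01, 1000-, 110-0
PI chart (minterm → PIs covering it):
  0 | -0000,000-0
  2 | 000-0  (sole → essential)
  5 | --101  (sole → essential)
  9 | 01-01,010-1
  11 | 010-1  (sole → essential)
  12 | 011-0,0110-
  13 | --101,01-01,0110-
  14 | 011-0  (sole → essential)
  16 | -0000,1-000,1000-
  17 | 10-01,1000-
  21 | --101,10-01
  24 | 1-000,110-0
  26 | 110-0  (sole → essential)
  29 | --101  (sole → essential)
Essential prime implicants: --101, 000-0, 010-1, 011-0, 110-0

5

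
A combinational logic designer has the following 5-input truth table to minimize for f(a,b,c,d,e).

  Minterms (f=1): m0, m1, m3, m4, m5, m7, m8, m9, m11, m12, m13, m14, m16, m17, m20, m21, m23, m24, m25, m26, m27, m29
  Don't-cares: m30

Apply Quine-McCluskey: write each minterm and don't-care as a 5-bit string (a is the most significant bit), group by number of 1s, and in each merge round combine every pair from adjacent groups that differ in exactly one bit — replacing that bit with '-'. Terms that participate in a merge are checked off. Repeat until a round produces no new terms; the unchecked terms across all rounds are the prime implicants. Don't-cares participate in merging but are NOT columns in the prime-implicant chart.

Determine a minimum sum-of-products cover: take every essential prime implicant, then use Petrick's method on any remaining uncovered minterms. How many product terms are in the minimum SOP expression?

7

Round 0: 00000✓ 00001✓ 00011✓ 00100✓ 00101✓ 00111✓ 01000✓ 01001✓ 01011✓ 01100✓ 01101✓ 01110✓ 10000✓ 10001✓ 10100✓ 10101✓ 10111✓ 11000✓ 11001✓ 11010✓ 11011✓ 11101✓ 11110✓
Round 1: -0000✓ -0001✓ -0100✓ -0101✓ -0111✓ -1000✓ -1001✓ -1011✓ -1101✓ -1110 0-000✓ 0-001✓ 0-011✓ 0-100✓ 0-101✓ 00-00✓ 00-01✓ 00-11✓ 000-1✓ 0000-✓ 001-1✓ 0010-✓ 01-00✓ 01-01✓ 010-1✓ 0100-✓ 011-0 0110-✓ 1-000✓ 1-001✓ 1-101✓ 10-00✓ 10-01✓ 1000-✓ 101-1✓ 1010-✓ 11-01✓ 11-10 110-0✓ 110-1✓ 1100-✓ 1101-✓
Round 2: --000✓ --001✓ --101✓ -0-00✓ -0-01✓ -000-✓ -01-1 -010-✓ -1-01✓ -10-1 -100-✓ 0--00✓ 0--01✓ 0-0-1 0-00-✓ 0-10-✓ 00--1 00-0-✓ 01-0-✓ 1--01✓ 1-00-✓ 10-0-✓ 110--
Round 3: ---01 --00- -0-0- 0--0-
PIs = {---01, --00-, -0-0-, -01-1, -10-1, -1110, 0--0-, 0-0-1, 00--1, 011-0, 11-10, 110--}
Coverage chart:
  m0: --00-,-0-0-,0--0-
  m1: ---01,--00-,-0-0-,0--0-,0-0-1,00--1
  m3: 0-0-1,00--1
  m4: -0-0-,0--0-
  m5: ---01,-0-0-,-01-1,0--0-,00--1
  m7: -01-1,00--1
  m8: --00-,0--0-
  m9: ---01,--00-,-10-1,0--0-,0-0-1
  m11: -10-1,0-0-1
  m12: 0--0-,011-0
  m13: ---01,0--0-
  m14: -1110,011-0
  m16: --00-,-0-0-
  m17: ---01,--00-,-0-0-
  m20: -0-0- ←essential
  m21: ---01,-0-0-,-01-1
  m23: -01-1 ←essential
  m24: --00-,110--
  m25: ---01,--00-,-10-1,110--
  m26: 11-10,110--
  m27: -10-1,110--
  m29: ---01 ←essential
Essential: ---01, -0-0-, -01-1
Petrick residual → --00-, 0-0-1, 011-0, 110--
Min cover (7 terms): d'e + c'd' + b'd' + b'ce + a'c'e + a'bce' + abc'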